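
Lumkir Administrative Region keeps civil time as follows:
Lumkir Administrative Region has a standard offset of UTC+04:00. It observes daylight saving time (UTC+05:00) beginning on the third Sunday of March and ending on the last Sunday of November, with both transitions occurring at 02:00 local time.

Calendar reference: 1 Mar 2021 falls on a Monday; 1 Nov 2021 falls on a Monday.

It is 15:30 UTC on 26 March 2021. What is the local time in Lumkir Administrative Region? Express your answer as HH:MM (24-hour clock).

1 March 2021 is a Monday, so the first Sunday is March 7 and the third is March 21.
1 November 2021 is a Monday, so Sundays fall on 7, 14, 21, 28; the last is November 28.
At the standard offset (UTC+04:00), 15:30 UTC + 4h = 19:30 Lumkir Administrative Region standard time.
Daylight saving runs 21 March – 28 November; the standard-time date in Lumkir Administrative Region, 26 March 2021, is inside that window, so Lumkir Administrative Region is at UTC+05:00.
15:30 UTC + 5h = 20:30 local.

20:30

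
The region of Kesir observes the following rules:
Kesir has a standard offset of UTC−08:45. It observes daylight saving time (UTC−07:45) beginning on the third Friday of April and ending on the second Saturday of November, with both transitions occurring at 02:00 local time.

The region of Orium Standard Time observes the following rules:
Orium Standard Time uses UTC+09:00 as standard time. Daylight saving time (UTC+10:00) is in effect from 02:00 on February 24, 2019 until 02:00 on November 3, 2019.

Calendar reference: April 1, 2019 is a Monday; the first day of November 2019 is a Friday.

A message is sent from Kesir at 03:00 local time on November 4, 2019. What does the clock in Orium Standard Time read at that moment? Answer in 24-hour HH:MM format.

1 April 2019 is a Monday, so the first Friday is April 5 and the third is April 19.
1 November 2019 is a Friday, so the first Saturday is November 2 and the second is November 9.
Daylight saving runs 19 April – 9 November; November 4, 2019 is inside that window, so Kesir is at UTC−07:45.
03:00 Kesir + 7h45m = 10:45 UTC.
At the standard offset (UTC+09:00), 10:45 UTC + 9h = 19:45 Orium Standard Time standard time.
The standard-time date in Orium Standard Time, November 4, 2019, is outside the daylight-saving period (24 February – 3 November), so Orium Standard Time is on standard time, UTC+09:00.
10:45 UTC + 9h = 19:45 Orium Standard Time.

19:45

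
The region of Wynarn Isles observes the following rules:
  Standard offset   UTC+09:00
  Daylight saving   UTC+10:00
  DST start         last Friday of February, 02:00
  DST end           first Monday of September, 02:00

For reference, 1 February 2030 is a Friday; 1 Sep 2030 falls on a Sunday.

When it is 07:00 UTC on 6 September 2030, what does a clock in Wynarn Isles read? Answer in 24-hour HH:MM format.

1 February 2030 is a Friday, so Fridays fall on 1, 8, 15, 22; the last is February 22.
1 September 2030 is a Sunday, so the first Monday is September 2.
At the standard offset (UTC+09:00), 07:00 UTC + 9h = 16:00 Wynarn Isles standard time.
The standard-time date in Wynarn Isles, 6 September 2030, does not fall between 22 February and 2 September, so daylight saving is not in effect and Wynarn Isles is at UTC+09:00.
07:00 UTC + 9h = 16:00 local.

16:00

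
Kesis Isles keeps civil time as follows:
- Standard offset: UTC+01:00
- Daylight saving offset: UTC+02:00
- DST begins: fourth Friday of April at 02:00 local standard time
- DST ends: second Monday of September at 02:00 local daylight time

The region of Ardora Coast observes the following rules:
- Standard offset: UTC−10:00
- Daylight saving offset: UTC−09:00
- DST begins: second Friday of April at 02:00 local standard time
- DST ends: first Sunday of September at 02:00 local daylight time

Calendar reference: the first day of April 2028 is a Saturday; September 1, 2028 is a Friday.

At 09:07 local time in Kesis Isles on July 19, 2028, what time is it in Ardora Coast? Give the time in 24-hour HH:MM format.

22:07

1 April 2028 is a Saturday, so the first Friday is April 7 and the fourth is April 28.
1 September 2028 is a Friday, so the first Monday is September 4 and the second is September 11.
July 19, 2028 lies within the daylight-saving period (28 April – 11 September), so Kesis Isles is on daylight time, UTC+02:00.
09:07 Kesis Isles − 2h = 07:07 UTC.
1 April 2028 is a Saturday, so the first Friday is April 7 and the second is April 14.
1 September 2028 is a Friday, so the first Sunday is September 3.
At the standard offset (UTC−10:00), 07:07 UTC − 10h = 21:07 Ardora Coast standard time (rolling into the previous day, 18 July 2028).
Daylight saving runs 14 April – 3 September; the standard-time date in Ardora Coast, July 18, 2028, is inside that window, so Ardora Coast is at UTC−09:00.
07:07 UTC − 9h = 22:07 Ardora Coast (rolling into the previous day, 18 July 2028).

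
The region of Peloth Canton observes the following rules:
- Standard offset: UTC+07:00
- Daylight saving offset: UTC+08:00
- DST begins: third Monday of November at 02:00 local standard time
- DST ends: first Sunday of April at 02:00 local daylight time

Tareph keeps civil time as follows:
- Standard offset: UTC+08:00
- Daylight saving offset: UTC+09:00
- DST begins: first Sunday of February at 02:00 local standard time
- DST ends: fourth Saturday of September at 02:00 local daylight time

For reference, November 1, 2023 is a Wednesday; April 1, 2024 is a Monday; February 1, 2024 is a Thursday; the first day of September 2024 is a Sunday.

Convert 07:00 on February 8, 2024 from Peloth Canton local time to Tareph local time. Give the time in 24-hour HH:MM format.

08:00

1 November 2023 is a Wednesday, so the first Monday is November 6 and the third is November 20.
1 April 2024 is a Monday, so the first Sunday is April 7.
Daylight saving runs 20 November 2023 – 7 April 2024; February 8, 2024 is inside that window, so Peloth Canton is at UTC+08:00.
07:00 Peloth Canton − 8h = 23:00 UTC (rolling into the previous day, 7 February 2024).
1 February 2024 is a Thursday, so the first Sunday is February 4.
1 September 2024 is a Sunday, so the first Saturday is September 7 and the fourth is September 28.
At the standard offset (UTC+08:00), 23:00 UTC + 8h = 07:00 Tareph standard time (rolling into the next day, 8 February 2024).
The standard-time date in Tareph, February 8, 2024, falls between 4 February and 28 September, so daylight saving is in effect and Tareph is at UTC+09:00.
23:00 UTC + 9h = 08:00 Tareph (rolling into the next day, 8 February 2024).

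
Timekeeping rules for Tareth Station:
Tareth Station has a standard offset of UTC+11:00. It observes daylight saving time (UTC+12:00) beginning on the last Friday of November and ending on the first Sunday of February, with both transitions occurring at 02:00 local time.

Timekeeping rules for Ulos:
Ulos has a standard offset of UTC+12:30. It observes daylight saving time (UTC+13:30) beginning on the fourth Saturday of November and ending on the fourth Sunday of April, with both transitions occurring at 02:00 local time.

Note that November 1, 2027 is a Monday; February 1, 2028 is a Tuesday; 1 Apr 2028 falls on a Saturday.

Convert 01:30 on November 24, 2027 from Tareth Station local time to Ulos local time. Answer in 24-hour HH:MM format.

03:00

1 November 2027 is a Monday, so Fridays fall on 5, 12, 19, 26; the last is November 26.
1 February 2028 is a Tuesday, so the first Sunday is February 6.
November 24, 2027 does not fall between 26 November 2027 and 6 February 2028, so daylight saving is not in effect and Tareth Station is at UTC+11:00.
01:30 Tareth Station − 11h = 14:30 UTC (rolling into the previous day, 23 November 2027).
1 November 2027 is a Monday, so the first Saturday is November 6 and the fourth is November 27.
1 April 2028 is a Saturday, so the first Sunday is April 2 and the fourth is April 23.
At the standard offset (UTC+12:30), 14:30 UTC + 12h30m = 03:00 Ulos standard time (rolling into the next day, 24 November 2027).
The standard-time date in Ulos, November 24, 2027, does not fall between 27 November 2027 and 23 April 2028, so daylight saving is not in effect and Ulos is at UTC+12:30.
14:30 UTC + 12h30m = 03:00 Ulos (rolling into the next day, 24 November 2027).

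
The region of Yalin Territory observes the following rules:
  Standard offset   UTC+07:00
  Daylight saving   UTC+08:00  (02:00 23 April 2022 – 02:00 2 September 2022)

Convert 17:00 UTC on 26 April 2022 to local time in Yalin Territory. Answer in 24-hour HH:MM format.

01:00

At the standard offset (UTC+07:00), 17:00 UTC + 7h = 00:00 Yalin Territory standard time (rolling into the next day, 27 April 2022).
Daylight saving runs 23 April – 2 September; the standard-time date in Yalin Territory, 27 April 2022, is inside that window, so Yalin Territory is at UTC+08:00.
17:00 UTC + 8h = 01:00 local (rolling into the next day, 27 April 2022).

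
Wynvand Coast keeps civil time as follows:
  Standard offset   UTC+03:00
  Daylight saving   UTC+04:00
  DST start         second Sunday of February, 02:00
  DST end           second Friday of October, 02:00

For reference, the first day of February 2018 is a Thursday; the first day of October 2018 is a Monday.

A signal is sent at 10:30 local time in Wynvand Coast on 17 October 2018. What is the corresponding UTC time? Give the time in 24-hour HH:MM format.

07:30

1 February 2018 is a Thursday, so the first Sunday is February 4 and the second is February 11.
1 October 2018 is a Monday, so the first Friday is October 5 and the second is October 12.
Daylight saving runs 11 February – 12 October; 17 October 2018 is outside that window, so Wynvand Coast is on standard time at UTC+03:00.
10:30 local − 3h = 07:30 UTC.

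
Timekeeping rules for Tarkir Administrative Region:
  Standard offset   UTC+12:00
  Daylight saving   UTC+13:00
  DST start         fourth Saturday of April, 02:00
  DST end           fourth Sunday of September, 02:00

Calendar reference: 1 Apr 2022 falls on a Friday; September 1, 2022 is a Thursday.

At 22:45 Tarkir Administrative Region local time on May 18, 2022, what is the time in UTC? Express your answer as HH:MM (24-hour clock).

09:45

1 April 2022 is a Friday, so the first Saturday is April 2 and the fourth is April 23.
1 September 2022 is a Thursday, so the first Sunday is September 4 and the fourth is September 25.
Daylight saving runs 23 April – 25 September; May 18, 2022 is inside that window, so Tarkir Administrative Region is at UTC+13:00.
22:45 local − 13h = 09:45 UTC.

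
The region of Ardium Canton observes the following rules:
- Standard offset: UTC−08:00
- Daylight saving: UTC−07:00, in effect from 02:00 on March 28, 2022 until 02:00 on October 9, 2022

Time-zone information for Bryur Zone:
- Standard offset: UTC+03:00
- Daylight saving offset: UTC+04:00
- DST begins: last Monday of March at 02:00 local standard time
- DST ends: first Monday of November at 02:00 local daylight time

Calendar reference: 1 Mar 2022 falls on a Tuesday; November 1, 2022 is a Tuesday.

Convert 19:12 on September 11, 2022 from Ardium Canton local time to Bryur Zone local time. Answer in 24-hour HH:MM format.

06:12

Daylight saving runs 28 March – 9 October; September 11, 2022 is inside that window, so Ardium Canton is at UTC−07:00.
19:12 Ardium Canton + 7h = 02:12 UTC (rolling into the next day, 12 September 2022).
1 March 2022 is a Tuesday, so Mondays fall on 7, 14, 21, 28; the last is March 28.
1 November 2022 is a Tuesday, so the first Monday is November 7.
At the standard offset (UTC+03:00), 02:12 UTC + 3h = 05:12 Bryur Zone standard time.
The standard-time date in Bryur Zone, September 12, 2022, falls between 28 March and 7 November, so daylight saving is in effect and Bryur Zone is at UTC+04:00.
02:12 UTC + 4h = 06:12 Bryur Zone.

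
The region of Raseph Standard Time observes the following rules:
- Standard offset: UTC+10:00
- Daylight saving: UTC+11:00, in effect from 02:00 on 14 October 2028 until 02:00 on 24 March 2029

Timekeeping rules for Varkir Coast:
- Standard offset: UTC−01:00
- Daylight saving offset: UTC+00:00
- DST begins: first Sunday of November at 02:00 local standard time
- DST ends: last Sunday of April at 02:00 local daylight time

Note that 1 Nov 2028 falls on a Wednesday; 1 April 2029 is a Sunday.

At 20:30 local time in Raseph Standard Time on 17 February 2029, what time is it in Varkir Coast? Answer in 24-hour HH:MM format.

09:30

17 February 2029 falls between 14 October 2028 and 24 March 2029, so daylight saving is in effect and Raseph Standard Time is at UTC+11:00.
20:30 Raseph Standard Time − 11h = 09:30 UTC.
1 November 2028 is a Wednesday, so the first Sunday is November 5.
1 April 2029 is a Sunday, so Sundays fall on 1, 8, 15, 22, 29; the last is April 29.
At the standard offset (UTC−01:00), 09:30 UTC − 1h = 08:30 Varkir Coast standard time.
Daylight saving runs 5 November 2028 – 29 April 2029; the standard-time date in Varkir Coast, 17 February 2029, is inside that window, so Varkir Coast is at UTC+00:00.
09:30 UTC + 0h = 09:30 Varkir Coast.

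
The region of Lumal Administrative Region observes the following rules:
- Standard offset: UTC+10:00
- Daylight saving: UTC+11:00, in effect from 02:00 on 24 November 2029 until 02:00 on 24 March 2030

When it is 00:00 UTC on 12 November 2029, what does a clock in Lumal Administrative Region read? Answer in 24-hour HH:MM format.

At the standard offset (UTC+10:00), 00:00 UTC + 10h = 10:00 Lumal Administrative Region standard time.
The standard-time date in Lumal Administrative Region, 12 November 2029, is outside the daylight-saving period (24 November 2029 – 24 March 2030), so Lumal Administrative Region is on standard time, UTC+10:00.
00:00 UTC + 10h = 10:00 local.

10:00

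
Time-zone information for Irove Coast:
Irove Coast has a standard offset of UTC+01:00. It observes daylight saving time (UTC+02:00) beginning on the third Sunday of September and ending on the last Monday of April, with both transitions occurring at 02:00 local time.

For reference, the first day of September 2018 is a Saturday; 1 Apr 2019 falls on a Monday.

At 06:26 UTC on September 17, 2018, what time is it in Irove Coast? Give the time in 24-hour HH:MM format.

1 September 2018 is a Saturday, so the first Sunday is September 2 and the third is September 16.
1 April 2019 is a Monday, so Mondays fall on 1, 8, 15, 22, 29; the last is April 29.
At the standard offset (UTC+01:00), 06:26 UTC + 1h = 07:26 Irove Coast standard time.
The standard-time date in Irove Coast, September 17, 2018, falls between 16 September 2018 and 29 April 2019, so daylight saving is in effect and Irove Coast is at UTC+02:00.
06:26 UTC + 2h = 08:26 local.

08:26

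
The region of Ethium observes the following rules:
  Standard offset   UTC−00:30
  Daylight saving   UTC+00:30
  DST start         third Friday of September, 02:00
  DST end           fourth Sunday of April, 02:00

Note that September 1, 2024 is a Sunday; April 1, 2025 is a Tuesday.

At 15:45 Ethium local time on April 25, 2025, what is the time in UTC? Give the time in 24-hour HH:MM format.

1 September 2024 is a Sunday, so the first Friday is September 6 and the third is September 20.
1 April 2025 is a Tuesday, so the first Sunday is April 6 and the fourth is April 27.
Daylight saving runs 20 September 2024 – 27 April 2025; April 25, 2025 is inside that window, so Ethium is at UTC+00:30.
15:45 local − 0h30m = 15:15 UTC.

15:15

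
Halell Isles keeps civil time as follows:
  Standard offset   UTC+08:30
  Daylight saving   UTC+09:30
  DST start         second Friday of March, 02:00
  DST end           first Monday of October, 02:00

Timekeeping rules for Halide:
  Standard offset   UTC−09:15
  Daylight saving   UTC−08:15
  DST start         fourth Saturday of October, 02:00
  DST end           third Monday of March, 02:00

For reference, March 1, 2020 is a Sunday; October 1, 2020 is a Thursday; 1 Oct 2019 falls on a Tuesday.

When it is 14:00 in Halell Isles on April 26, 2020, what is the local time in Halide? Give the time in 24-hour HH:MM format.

1 March 2020 is a Sunday, so the first Friday is March 6 and the second is March 13.
1 October 2020 is a Thursday, so the first Monday is October 5.
Daylight saving runs 13 March – 5 October; April 26, 2020 is inside that window, so Halell Isles is at UTC+09:30.
14:00 Halell Isles − 9h30m = 04:30 UTC.
1 October 2019 is a Tuesday, so the first Saturday is October 5 and the fourth is October 26.
1 March 2020 is a Sunday, so the first Monday is March 2 and the third is March 16.
At the standard offset (UTC−09:15), 04:30 UTC − 9h15m = 19:15 Halide standard time (rolling into the previous day, 25 April 2020).
The standard-time date in Halide, April 25, 2020, is outside the daylight-saving period (26 October 2019 – 16 March 2020), so Halide is on standard time, UTC−09:15.
04:30 UTC − 9h15m = 19:15 Halide (rolling into the previous day, 25 April 2020).

19:15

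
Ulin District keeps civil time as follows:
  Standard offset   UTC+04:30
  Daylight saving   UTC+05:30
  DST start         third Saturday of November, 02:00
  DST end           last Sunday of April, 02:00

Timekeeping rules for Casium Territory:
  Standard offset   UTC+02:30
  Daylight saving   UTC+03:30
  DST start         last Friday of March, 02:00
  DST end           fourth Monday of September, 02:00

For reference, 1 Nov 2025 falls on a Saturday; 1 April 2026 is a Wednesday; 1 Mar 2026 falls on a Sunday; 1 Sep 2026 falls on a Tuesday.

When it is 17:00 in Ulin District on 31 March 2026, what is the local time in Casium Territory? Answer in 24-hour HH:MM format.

1 November 2025 is a Saturday, so the first Saturday is November 1 and the third is November 15.
1 April 2026 is a Wednesday, so Sundays fall on 5, 12, 19, 26; the last is April 26.
Daylight saving runs 15 November 2025 – 26 April 2026; 31 March 2026 is inside that window, so Ulin District is at UTC+05:30.
17:00 Ulin District − 5h30m = 11:30 UTC.
1 March 2026 is a Sunday, so Fridays fall on 6, 13, 20, 27; the last is March 27.
1 September 2026 is a Tuesday, so the first Monday is September 7 and the fourth is September 28.
At the standard offset (UTC+02:30), 11:30 UTC + 2h30m = 14:00 Casium Territory standard time.
Daylight saving runs 27 March – 28 September; the standard-time date in Casium Territory, 31 March 2026, is inside that window, so Casium Territory is at UTC+03:30.
11:30 UTC + 3h30m = 15:00 Casium Territory.

15:00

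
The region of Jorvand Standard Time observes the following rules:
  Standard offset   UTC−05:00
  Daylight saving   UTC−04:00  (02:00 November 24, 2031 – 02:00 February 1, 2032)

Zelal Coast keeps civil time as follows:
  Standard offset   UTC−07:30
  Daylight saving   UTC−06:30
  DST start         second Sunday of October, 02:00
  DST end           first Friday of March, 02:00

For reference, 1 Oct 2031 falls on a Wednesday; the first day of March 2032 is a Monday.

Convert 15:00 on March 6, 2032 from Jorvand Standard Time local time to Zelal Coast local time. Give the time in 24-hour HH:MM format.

March 6, 2032 does not fall between 24 November 2031 and 1 February 2032, so daylight saving is not in effect and Jorvand Standard Time is at UTC−05:00.
15:00 Jorvand Standard Time + 5h = 20:00 UTC.
1 October 2031 is a Wednesday, so the first Sunday is October 5 and the second is October 12.
1 March 2032 is a Monday, so the first Friday is March 5.
At the standard offset (UTC−07:30), 20:00 UTC − 7h30m = 12:30 Zelal Coast standard time.
The standard-time date in Zelal Coast, March 6, 2032, is outside the daylight-saving period (12 October 2031 – 5 March 2032), so Zelal Coast is on standard time, UTC−07:30.
20:00 UTC − 7h30m = 12:30 Zelal Coast.

12:30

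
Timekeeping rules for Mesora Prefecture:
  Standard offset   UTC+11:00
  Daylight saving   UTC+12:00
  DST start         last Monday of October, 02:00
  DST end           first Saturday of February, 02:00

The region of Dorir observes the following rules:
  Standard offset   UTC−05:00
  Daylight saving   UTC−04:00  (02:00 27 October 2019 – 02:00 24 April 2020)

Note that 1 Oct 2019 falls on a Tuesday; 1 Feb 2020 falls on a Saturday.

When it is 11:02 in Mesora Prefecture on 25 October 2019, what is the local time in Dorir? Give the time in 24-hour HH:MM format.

1 October 2019 is a Tuesday, so Mondays fall on 7, 14, 21, 28; the last is October 28.
1 February 2020 is a Saturday, so the first Saturday is February 1.
Daylight saving runs 28 October 2019 – 1 February 2020; 25 October 2019 is outside that window, so Mesora Prefecture is on standard time at UTC+11:00.
11:02 Mesora Prefecture − 11h = 00:02 UTC.
At the standard offset (UTC−05:00), 00:02 UTC − 5h = 19:02 Dorir standard time (rolling into the previous day, 24 October 2019).
The standard-time date in Dorir, 24 October 2019, is outside the daylight-saving period (27 October 2019 – 24 April 2020), so Dorir is on standard time, UTC−05:00.
00:02 UTC − 5h = 19:02 Dorir (rolling into the previous day, 24 October 2019).

19:02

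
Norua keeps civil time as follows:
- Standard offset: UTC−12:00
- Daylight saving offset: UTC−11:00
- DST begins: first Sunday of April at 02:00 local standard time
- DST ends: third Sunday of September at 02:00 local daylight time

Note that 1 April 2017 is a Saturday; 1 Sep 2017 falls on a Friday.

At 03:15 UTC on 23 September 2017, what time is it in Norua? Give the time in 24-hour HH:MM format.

15:15

1 April 2017 is a Saturday, so the first Sunday is April 2.
1 September 2017 is a Friday, so the first Sunday is September 3 and the third is September 17.
At the standard offset (UTC−12:00), 03:15 UTC − 12h = 15:15 Norua standard time (rolling into the previous day, 22 September 2017).
The standard-time date in Norua, 22 September 2017, does not fall between 2 April and 17 September, so daylight saving is not in effect and Norua is at UTC−12:00.
03:15 UTC − 12h = 15:15 local (rolling into the previous day, 22 September 2017).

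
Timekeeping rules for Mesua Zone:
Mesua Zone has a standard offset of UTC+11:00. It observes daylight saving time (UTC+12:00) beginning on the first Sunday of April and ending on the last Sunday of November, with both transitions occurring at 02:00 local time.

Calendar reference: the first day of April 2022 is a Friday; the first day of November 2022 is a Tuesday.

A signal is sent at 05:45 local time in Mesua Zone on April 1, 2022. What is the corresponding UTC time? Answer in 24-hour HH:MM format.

1 April 2022 is a Friday, so the first Sunday is April 3.
1 November 2022 is a Tuesday, so Sundays fall on 6, 13, 20, 27; the last is November 27.
April 1, 2022 is outside the daylight-saving period (3 April – 27 November), so Mesua Zone is on standard time, UTC+11:00.
05:45 local − 11h = 18:45 UTC (rolling into the previous day, 31 March 2022).

18:45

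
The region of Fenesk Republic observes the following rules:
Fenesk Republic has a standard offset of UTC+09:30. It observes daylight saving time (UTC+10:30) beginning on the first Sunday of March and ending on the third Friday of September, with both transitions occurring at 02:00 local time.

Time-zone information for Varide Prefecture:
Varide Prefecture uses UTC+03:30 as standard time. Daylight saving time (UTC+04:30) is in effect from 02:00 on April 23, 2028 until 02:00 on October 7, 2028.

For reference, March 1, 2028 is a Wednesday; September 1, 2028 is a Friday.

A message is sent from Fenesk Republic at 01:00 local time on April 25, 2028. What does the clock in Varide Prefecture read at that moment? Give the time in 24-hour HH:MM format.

19:00

1 March 2028 is a Wednesday, so the first Sunday is March 5.
1 September 2028 is a Friday, so the first Friday is September 1 and the third is September 15.
April 25, 2028 falls between 5 March and 15 September, so daylight saving is in effect and Fenesk Republic is at UTC+10:30.
01:00 Fenesk Republic − 10h30m = 14:30 UTC (rolling into the previous day, 24 April 2028).
At the standard offset (UTC+03:30), 14:30 UTC + 3h30m = 18:00 Varide Prefecture standard time.
Daylight saving runs 23 April – 7 October; the standard-time date in Varide Prefecture, April 24, 2028, is inside that window, so Varide Prefecture is at UTC+04:30.
14:30 UTC + 4h30m = 19:00 Varide Prefecture.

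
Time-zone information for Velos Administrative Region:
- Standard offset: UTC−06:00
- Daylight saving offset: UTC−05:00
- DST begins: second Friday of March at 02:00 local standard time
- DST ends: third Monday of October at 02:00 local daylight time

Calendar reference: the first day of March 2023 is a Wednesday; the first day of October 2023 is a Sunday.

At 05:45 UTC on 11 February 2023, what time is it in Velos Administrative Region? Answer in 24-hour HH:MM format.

23:45

1 March 2023 is a Wednesday, so the first Friday is March 3 and the second is March 10.
1 October 2023 is a Sunday, so the first Monday is October 2 and the third is October 16.
At the standard offset (UTC−06:00), 05:45 UTC − 6h = 23:45 Velos Administrative Region standard time (rolling into the previous day, 10 February 2023).
The standard-time date in Velos Administrative Region, 10 February 2023, is outside the daylight-saving period (10 March – 16 October), so Velos Administrative Region is on standard time, UTC−06:00.
05:45 UTC − 6h = 23:45 local (rolling into the previous day, 10 February 2023).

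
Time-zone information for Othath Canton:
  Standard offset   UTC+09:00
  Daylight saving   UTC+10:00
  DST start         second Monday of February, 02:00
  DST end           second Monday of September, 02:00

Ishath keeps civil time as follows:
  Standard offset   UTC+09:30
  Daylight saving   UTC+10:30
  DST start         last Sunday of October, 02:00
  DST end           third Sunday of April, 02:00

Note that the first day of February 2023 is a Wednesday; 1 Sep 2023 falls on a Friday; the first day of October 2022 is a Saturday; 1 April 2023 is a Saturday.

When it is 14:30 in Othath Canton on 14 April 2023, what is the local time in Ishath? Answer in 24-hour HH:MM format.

15:00

1 February 2023 is a Wednesday, so the first Monday is February 6 and the second is February 13.
1 September 2023 is a Friday, so the first Monday is September 4 and the second is September 11.
14 April 2023 lies within the daylight-saving period (13 February – 11 September), so Othath Canton is on daylight time, UTC+10:00.
14:30 Othath Canton − 10h = 04:30 UTC.
1 October 2022 is a Saturday, so Sundays fall on 2, 9, 16, 23, 30; the last is October 30.
1 April 2023 is a Saturday, so the first Sunday is April 2 and the third is April 16.
At the standard offset (UTC+09:30), 04:30 UTC + 9h30m = 14:00 Ishath standard time.
The standard-time date in Ishath, 14 April 2023, falls between 30 October 2022 and 16 April 2023, so daylight saving is in effect and Ishath is at UTC+10:30.
04:30 UTC + 10h30m = 15:00 Ishath.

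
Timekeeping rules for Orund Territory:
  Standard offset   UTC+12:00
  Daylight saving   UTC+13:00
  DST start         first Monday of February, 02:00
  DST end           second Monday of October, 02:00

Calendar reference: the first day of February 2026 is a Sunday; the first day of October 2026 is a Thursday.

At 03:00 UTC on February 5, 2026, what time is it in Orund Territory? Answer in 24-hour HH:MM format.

16:00

1 February 2026 is a Sunday, so the first Monday is February 2.
1 October 2026 is a Thursday, so the first Monday is October 5 and the second is October 12.
At the standard offset (UTC+12:00), 03:00 UTC + 12h = 15:00 Orund Territory standard time.
The standard-time date in Orund Territory, February 5, 2026, falls between 2 February and 12 October, so daylight saving is in effect and Orund Territory is at UTC+13:00.
03:00 UTC + 13h = 16:00 local.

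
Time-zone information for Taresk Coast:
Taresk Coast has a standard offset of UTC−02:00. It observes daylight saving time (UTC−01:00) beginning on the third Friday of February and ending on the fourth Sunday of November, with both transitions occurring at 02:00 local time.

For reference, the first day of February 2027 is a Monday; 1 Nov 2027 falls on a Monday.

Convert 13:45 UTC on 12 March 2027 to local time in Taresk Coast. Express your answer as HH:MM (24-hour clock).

1 February 2027 is a Monday, so the first Friday is February 5 and the third is February 19.
1 November 2027 is a Monday, so the first Sunday is November 7 and the fourth is November 28.
At the standard offset (UTC−02:00), 13:45 UTC − 2h = 11:45 Taresk Coast standard time.
The standard-time date in Taresk Coast, 12 March 2027, falls between 19 February and 28 November, so daylight saving is in effect and Taresk Coast is at UTC−01:00.
13:45 UTC − 1h = 12:45 local.

12:45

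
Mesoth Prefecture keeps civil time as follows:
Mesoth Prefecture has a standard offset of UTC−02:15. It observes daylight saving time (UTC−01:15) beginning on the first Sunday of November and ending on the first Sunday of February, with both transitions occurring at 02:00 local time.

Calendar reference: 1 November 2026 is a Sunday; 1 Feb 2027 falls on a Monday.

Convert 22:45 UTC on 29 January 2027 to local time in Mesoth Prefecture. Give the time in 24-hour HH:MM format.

1 November 2026 is a Sunday, so the first Sunday is November 1.
1 February 2027 is a Monday, so the first Sunday is February 7.
At the standard offset (UTC−02:15), 22:45 UTC − 2h15m = 20:30 Mesoth Prefecture standard time.
The standard-time date in Mesoth Prefecture, 29 January 2027, lies within the daylight-saving period (1 November 2026 – 7 February 2027), so Mesoth Prefecture is on daylight time, UTC−01:15.
22:45 UTC − 1h15m = 21:30 local.

21:30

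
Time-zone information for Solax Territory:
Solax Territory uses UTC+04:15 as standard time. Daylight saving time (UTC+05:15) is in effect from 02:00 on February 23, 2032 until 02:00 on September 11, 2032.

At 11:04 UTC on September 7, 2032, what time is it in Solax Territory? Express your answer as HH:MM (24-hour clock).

16:19

At the standard offset (UTC+04:15), 11:04 UTC + 4h15m = 15:19 Solax Territory standard time.
Daylight saving runs 23 February – 11 September; the standard-time date in Solax Territory, September 7, 2032, is inside that window, so Solax Territory is at UTC+05:15.
11:04 UTC + 5h15m = 16:19 local.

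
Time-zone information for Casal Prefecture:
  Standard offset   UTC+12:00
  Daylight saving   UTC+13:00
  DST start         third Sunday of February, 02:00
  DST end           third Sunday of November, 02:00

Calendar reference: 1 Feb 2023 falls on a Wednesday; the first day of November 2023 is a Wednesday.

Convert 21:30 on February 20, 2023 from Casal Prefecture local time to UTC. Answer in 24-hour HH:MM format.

08:30

1 February 2023 is a Wednesday, so the first Sunday is February 5 and the third is February 19.
1 November 2023 is a Wednesday, so the first Sunday is November 5 and the third is November 19.
February 20, 2023 lies within the daylight-saving period (19 February – 19 November), so Casal Prefecture is on daylight time, UTC+13:00.
21:30 local − 13h = 08:30 UTC.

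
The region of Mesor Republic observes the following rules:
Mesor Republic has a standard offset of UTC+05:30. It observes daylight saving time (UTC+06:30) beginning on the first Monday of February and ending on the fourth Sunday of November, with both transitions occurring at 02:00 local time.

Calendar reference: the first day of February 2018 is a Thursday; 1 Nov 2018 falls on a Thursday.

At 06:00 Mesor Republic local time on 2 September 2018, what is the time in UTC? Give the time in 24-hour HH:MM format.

1 February 2018 is a Thursday, so the first Monday is February 5.
1 November 2018 is a Thursday, so the first Sunday is November 4 and the fourth is November 25.
2 September 2018 falls between 5 February and 25 November, so daylight saving is in effect and Mesor Republic is at UTC+06:30.
06:00 local − 6h30m = 23:30 UTC (rolling into the previous day, 1 September 2018).

23:30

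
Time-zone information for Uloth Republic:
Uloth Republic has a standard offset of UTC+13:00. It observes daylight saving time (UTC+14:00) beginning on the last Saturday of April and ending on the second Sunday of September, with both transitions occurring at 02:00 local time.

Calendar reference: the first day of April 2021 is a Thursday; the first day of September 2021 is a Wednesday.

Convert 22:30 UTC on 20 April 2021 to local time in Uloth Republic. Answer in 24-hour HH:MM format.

1 April 2021 is a Thursday, so Saturdays fall on 3, 10, 17, 24; the last is April 24.
1 September 2021 is a Wednesday, so the first Sunday is September 5 and the second is September 12.
At the standard offset (UTC+13:00), 22:30 UTC + 13h = 11:30 Uloth Republic standard time (rolling into the next day, 21 April 2021).
Daylight saving runs 24 April – 12 September; the standard-time date in Uloth Republic, 21 April 2021, is outside that window, so Uloth Republic is on standard time at UTC+13:00.
22:30 UTC + 13h = 11:30 local (rolling into the next day, 21 April 2021).

11:30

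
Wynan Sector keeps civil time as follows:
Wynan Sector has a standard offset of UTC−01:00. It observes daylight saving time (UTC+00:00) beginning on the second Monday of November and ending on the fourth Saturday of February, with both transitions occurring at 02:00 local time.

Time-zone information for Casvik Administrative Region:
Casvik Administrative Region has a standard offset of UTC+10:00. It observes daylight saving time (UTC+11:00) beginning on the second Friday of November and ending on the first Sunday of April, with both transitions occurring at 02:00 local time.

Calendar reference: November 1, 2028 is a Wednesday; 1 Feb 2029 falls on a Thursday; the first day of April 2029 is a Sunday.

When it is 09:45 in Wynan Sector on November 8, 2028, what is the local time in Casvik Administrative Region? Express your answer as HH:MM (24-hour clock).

20:45

1 November 2028 is a Wednesday, so the first Monday is November 6 and the second is November 13.
1 February 2029 is a Thursday, so the first Saturday is February 3 and the fourth is February 24.
November 8, 2028 is outside the daylight-saving period (13 November 2028 – 24 February 2029), so Wynan Sector is on standard time, UTC−01:00.
09:45 Wynan Sector + 1h = 10:45 UTC.
1 November 2028 is a Wednesday, so the first Friday is November 3 and the second is November 10.
1 April 2029 is a Sunday, so the first Sunday is April 1.
At the standard offset (UTC+10:00), 10:45 UTC + 10h = 20:45 Casvik Administrative Region standard time.
The standard-time date in Casvik Administrative Region, November 8, 2028, does not fall between 10 November 2028 and 1 April 2029, so daylight saving is not in effect and Casvik Administrative Region is at UTC+10:00.
10:45 UTC + 10h = 20:45 Casvik Administrative Region.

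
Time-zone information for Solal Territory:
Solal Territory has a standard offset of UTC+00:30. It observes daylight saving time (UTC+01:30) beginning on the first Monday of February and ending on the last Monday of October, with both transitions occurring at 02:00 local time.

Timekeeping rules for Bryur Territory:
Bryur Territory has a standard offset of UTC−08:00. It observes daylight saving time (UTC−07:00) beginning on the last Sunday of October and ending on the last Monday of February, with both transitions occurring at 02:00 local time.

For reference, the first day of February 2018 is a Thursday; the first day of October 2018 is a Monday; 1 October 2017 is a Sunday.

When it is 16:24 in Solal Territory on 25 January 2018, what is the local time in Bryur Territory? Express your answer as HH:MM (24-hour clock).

1 February 2018 is a Thursday, so the first Monday is February 5.
1 October 2018 is a Monday, so Mondays fall on 1, 8, 15, 22, 29; the last is October 29.
Daylight saving runs 5 February – 29 October; 25 January 2018 is outside that window, so Solal Territory is on standard time at UTC+00:30.
16:24 Solal Territory − 0h30m = 15:54 UTC.
1 October 2017 is a Sunday, so Sundays fall on 1, 8, 15, 22, 29; the last is October 29.
1 February 2018 is a Thursday, so Mondays fall on 5, 12, 19, 26; the last is February 26.
At the standard offset (UTC−08:00), 15:54 UTC − 8h = 07:54 Bryur Territory standard time.
The standard-time date in Bryur Territory, 25 January 2018, falls between 29 October 2017 and 26 February 2018, so daylight saving is in effect and Bryur Territory is at UTC−07:00.
15:54 UTC − 7h = 08:54 Bryur Territory.

08:54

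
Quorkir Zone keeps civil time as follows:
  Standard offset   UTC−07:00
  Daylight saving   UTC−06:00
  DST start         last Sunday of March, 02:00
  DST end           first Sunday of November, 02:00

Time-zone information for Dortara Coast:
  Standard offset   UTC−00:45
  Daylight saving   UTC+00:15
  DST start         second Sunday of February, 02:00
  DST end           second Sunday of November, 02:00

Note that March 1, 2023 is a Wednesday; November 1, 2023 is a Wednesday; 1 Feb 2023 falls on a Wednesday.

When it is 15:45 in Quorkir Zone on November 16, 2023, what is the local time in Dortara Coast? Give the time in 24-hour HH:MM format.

22:00

1 March 2023 is a Wednesday, so Sundays fall on 5, 12, 19, 26; the last is March 26.
1 November 2023 is a Wednesday, so the first Sunday is November 5.
November 16, 2023 is outside the daylight-saving period (26 March – 5 November), so Quorkir Zone is on standard time, UTC−07:00.
15:45 Quorkir Zone + 7h = 22:45 UTC.
1 February 2023 is a Wednesday, so the first Sunday is February 5 and the second is February 12.
1 November 2023 is a Wednesday, so the first Sunday is November 5 and the second is November 12.
At the standard offset (UTC−00:45), 22:45 UTC − 0h45m = 22:00 Dortara Coast standard time.
The standard-time date in Dortara Coast, November 16, 2023, is outside the daylight-saving period (12 February – 12 November), so Dortara Coast is on standard time, UTC−00:45.
22:45 UTC − 0h45m = 22:00 Dortara Coast.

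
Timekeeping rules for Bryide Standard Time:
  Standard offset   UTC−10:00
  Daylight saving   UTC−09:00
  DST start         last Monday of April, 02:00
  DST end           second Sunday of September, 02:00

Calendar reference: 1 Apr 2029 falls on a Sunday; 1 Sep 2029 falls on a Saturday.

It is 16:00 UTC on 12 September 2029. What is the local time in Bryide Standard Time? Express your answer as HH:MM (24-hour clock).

06:00

1 April 2029 is a Sunday, so Mondays fall on 2, 9, 16, 23, 30; the last is April 30.
1 September 2029 is a Saturday, so the first Sunday is September 2 and the second is September 9.
At the standard offset (UTC−10:00), 16:00 UTC − 10h = 06:00 Bryide Standard Time standard time.
The standard-time date in Bryide Standard Time, 12 September 2029, does not fall between 30 April and 9 September, so daylight saving is not in effect and Bryide Standard Time is at UTC−10:00.
16:00 UTC − 10h = 06:00 local.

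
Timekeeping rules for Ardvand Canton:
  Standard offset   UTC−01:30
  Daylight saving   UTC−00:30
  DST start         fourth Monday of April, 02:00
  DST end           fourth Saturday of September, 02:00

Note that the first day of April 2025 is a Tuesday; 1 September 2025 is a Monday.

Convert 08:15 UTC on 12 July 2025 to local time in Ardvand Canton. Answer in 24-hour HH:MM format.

07:45

1 April 2025 is a Tuesday, so the first Monday is April 7 and the fourth is April 28.
1 September 2025 is a Monday, so the first Saturday is September 6 and the fourth is September 27.
At the standard offset (UTC−01:30), 08:15 UTC − 1h30m = 06:45 Ardvand Canton standard time.
The standard-time date in Ardvand Canton, 12 July 2025, falls between 28 April and 27 September, so daylight saving is in effect and Ardvand Canton is at UTC−00:30.
08:15 UTC − 0h30m = 07:45 local.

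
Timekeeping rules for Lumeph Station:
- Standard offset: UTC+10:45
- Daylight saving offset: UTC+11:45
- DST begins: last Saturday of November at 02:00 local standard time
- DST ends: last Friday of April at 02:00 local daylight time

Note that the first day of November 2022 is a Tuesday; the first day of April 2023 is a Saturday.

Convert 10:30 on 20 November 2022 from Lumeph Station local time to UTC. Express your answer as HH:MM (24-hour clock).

1 November 2022 is a Tuesday, so Saturdays fall on 5, 12, 19, 26; the last is November 26.
1 April 2023 is a Saturday, so Fridays fall on 7, 14, 21, 28; the last is April 28.
20 November 2022 is outside the daylight-saving period (26 November 2022 – 28 April 2023), so Lumeph Station is on standard time, UTC+10:45.
10:30 local − 10h45m = 23:45 UTC (rolling into the previous day, 19 November 2022).

23:45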